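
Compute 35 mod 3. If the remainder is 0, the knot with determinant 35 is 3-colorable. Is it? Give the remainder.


Step 1: A knot is p-colorable if and only if p divides its determinant.
Step 2: Compute 35 mod 3.
35 = 11 * 3 + 2
Step 3: 35 mod 3 = 2
Step 4: The knot is 3-colorable: no

2


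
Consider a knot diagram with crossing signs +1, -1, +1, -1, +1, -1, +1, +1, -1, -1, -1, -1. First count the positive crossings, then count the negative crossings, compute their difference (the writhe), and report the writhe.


Step 1: Count positive crossings (+1).
Positive crossings: 5
Step 2: Count negative crossings (-1).
Negative crossings: 7
Step 3: Writhe = (positive) - (negative)
w = 5 - 7 = -2
Step 4: |w| = 2, and w is negative

-2


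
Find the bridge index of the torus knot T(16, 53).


The bridge number of T(p,q) is min(p,q).
min(16, 53) = 16

16


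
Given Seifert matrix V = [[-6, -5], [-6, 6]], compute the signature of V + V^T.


Step 1: V + V^T = [[-12, -11], [-11, 12]]
Step 2: trace = 0, det = -265
Step 3: Discriminant = 0^2 - 4*(-265) = 1060
Step 4: Eigenvalues: 16.2788, -16.2788
Step 5: Signature = (# positive eigenvalues) - (# negative eigenvalues) = 0

0


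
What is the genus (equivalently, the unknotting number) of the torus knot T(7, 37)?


For a torus knot T(p,q), both the unknotting number and genus equal (p-1)(q-1)/2.
= (7-1)(37-1)/2
= 6*36/2
= 216/2 = 108

108


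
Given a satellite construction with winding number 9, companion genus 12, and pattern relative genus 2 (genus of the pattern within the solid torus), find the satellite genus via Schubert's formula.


Schubert: g(satellite) = g_rel(pattern) + |winding| * g(companion),
where g_rel(pattern) is the genus of the pattern relative to the solid torus.
= 2 + 9 * 12
= 2 + 108 = 110

110


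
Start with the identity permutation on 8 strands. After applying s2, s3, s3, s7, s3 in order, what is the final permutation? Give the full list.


Starting with identity [1, 2, 3, 4, 5, 6, 7, 8].
Apply generators in sequence:
  After s2: [1, 3, 2, 4, 5, 6, 7, 8]
  After s3: [1, 3, 4, 2, 5, 6, 7, 8]
  After s3: [1, 3, 2, 4, 5, 6, 7, 8]
  After s7: [1, 3, 2, 4, 5, 6, 8, 7]
  After s3: [1, 3, 4, 2, 5, 6, 8, 7]
Final permutation: [1, 3, 4, 2, 5, 6, 8, 7]

[1, 3, 4, 2, 5, 6, 8, 7]


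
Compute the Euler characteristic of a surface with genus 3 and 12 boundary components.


chi = 2 - 2g - b
= 2 - 2*3 - 12
= 2 - 6 - 12 = -16

-16


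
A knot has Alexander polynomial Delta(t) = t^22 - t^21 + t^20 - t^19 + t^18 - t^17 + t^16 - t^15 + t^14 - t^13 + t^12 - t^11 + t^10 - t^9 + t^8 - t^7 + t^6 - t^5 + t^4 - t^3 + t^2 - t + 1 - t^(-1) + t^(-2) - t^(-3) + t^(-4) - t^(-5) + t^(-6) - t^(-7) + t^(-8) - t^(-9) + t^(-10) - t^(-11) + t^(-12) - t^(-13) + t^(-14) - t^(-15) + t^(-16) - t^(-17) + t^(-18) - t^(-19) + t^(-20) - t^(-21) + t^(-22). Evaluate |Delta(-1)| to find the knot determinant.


Step 1: The polynomial has 45 terms with alternating signs, exponents from 22 down to -22.
Step 2: Substitute t = -1. The i-th term has coefficient (-1)^i and exponent (m-i),
  so its value is (-1)^i * (-1)^(m-i) = (-1)^m = 1 for every i.
Step 3: All 45 terms equal 1, so Delta(-1) = 45 * (1) = 45
Step 4: |Delta(-1)| = 45

45


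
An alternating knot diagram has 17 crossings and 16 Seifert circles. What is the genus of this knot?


For alternating knots, g = (c - s + 1)/2.
= (17 - 16 + 1)/2
= 2/2 = 1

1


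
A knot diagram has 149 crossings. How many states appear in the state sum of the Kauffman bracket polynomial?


Each crossing contributes 2 choices (A-smoothing or B-smoothing).
Total states = 2^149 = 713623846352979940529142984724747568191373312

713623846352979940529142984724747568191373312


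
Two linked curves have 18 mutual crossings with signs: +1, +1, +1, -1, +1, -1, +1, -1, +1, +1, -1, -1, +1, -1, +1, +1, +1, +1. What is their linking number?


Step 1: Count positive crossings: 12
Step 2: Count negative crossings: 6
Step 3: Sum of signs = 12 - 6 = 6
Step 4: Linking number = sum/2 = 6/2 = 3

3


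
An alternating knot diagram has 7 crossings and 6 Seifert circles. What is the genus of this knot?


For alternating knots, g = (c - s + 1)/2.
= (7 - 6 + 1)/2
= 2/2 = 1

1


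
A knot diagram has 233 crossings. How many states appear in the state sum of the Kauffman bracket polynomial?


Each crossing contributes 2 choices (A-smoothing or B-smoothing).
Total states = 2^233 = 13803492693581127574869511724554050904902217944340773110325048447598592

13803492693581127574869511724554050904902217944340773110325048447598592


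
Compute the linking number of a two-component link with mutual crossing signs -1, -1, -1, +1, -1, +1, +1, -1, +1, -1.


Step 1: Count positive crossings: 4
Step 2: Count negative crossings: 6
Step 3: Sum of signs = 4 - 6 = -2
Step 4: Linking number = sum/2 = -2/2 = -1

-1


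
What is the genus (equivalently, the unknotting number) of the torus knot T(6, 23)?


For a torus knot T(p,q), both the unknotting number and genus equal (p-1)(q-1)/2.
= (6-1)(23-1)/2
= 5*22/2
= 110/2 = 55

55


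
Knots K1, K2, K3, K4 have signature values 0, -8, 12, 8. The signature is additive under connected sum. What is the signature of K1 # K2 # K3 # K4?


The signature is additive under connected sum.
signature(K1 # K2 # K3 # K4) = (0) + (-8) + (12) + (8)
= 12

12


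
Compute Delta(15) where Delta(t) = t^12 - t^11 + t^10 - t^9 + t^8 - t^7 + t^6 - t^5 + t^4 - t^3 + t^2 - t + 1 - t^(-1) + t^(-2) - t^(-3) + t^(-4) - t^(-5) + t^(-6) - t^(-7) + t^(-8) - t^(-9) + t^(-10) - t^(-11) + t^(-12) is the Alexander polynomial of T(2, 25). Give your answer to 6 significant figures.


Substituting t = 15 into Delta(t) = t^12 - t^11 + t^10 - t^9 + t^8 - t^7 + t^6 - t^5 + t^4 - t^3 + t^2 - t + 1 - t^(-1) + t^(-2) - t^(-3) + t^(-4) - t^(-5) + t^(-6) - t^(-7) + t^(-8) - t^(-9) + t^(-10) - t^(-11) + t^(-12):
Term values: (129746337890625) + (-8649755859375) + (576650390625) + (-38443359375) + (2562890625) + (-170859375) + (11390625) + (-759375) + (50625) + (-3375) + (225) + (-15) + (1) + (-0.0666667) + (0.00444444) + (-0.000296296) + (1.97531e-05) + (-1.31687e-06) + (8.77915e-08) + (-5.85277e-09) + (3.90184e-10) + (-2.60123e-11) + (1.73415e-12) + (-1.1561e-13) + (7.70735e-15)
Sum = 1.216371918e+14
Rounded to 6 significant figures: 1.21637e+14

1.21637e+14


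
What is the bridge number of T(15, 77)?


The bridge number of T(p,q) is min(p,q).
min(15, 77) = 15

15


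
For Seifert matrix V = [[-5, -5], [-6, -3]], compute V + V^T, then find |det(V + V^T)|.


Step 1: Form V + V^T where V = [[-5, -5], [-6, -3]]
  V^T = [[-5, -6], [-5, -3]]
  V + V^T = [[-10, -11], [-11, -6]]
Step 2: det(V + V^T) = (-10)*(-6) - (-11)*(-11)
  = 60 - 121 = -61
Step 3: Knot determinant = |det(V + V^T)| = |-61| = 61

61


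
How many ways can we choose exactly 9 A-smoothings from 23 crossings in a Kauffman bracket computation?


We choose which 9 of 23 crossings get A-smoothings.
C(23, 9) = 23! / (9! * 14!)
= 817190

817190


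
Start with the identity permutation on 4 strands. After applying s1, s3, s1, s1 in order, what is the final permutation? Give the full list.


Starting with identity [1, 2, 3, 4].
Apply generators in sequence:
  After s1: [2, 1, 3, 4]
  After s3: [2, 1, 4, 3]
  After s1: [1, 2, 4, 3]
  After s1: [2, 1, 4, 3]
Final permutation: [2, 1, 4, 3]

[2, 1, 4, 3]


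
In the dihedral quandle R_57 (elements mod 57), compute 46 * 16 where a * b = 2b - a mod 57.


46 * 16 = 2*16 - 46 mod 57
= 32 - 46 mod 57
= -14 mod 57 = 43

43


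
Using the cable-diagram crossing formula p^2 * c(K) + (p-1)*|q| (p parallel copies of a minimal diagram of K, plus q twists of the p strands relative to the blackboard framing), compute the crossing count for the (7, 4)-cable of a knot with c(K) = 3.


Step 1: Each of the c(K) crossings of the companion diagram becomes p*p = p^2 crossings among the p parallel strands, and each of the |q| twists s_1 s_2 ... s_(p-1) adds (p-1) crossings.
  Crossings = p^2 * c(K) + (p-1)*|q|
Step 2: = 7^2 * 3 + (7-1)*4
Step 3: = 49*3 + 6*4
Step 4: = 147 + 24 = 171

171


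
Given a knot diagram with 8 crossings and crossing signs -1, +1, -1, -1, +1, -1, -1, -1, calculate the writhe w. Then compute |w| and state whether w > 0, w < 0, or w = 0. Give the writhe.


Step 1: Count positive crossings (+1).
Positive crossings: 2
Step 2: Count negative crossings (-1).
Negative crossings: 6
Step 3: Writhe = (positive) - (negative)
w = 2 - 6 = -4
Step 4: |w| = 4, and w is negative

-4


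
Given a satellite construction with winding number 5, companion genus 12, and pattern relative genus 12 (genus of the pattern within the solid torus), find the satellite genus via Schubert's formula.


Schubert: g(satellite) = g_rel(pattern) + |winding| * g(companion),
where g_rel(pattern) is the genus of the pattern relative to the solid torus.
= 12 + 5 * 12
= 12 + 60 = 72

72


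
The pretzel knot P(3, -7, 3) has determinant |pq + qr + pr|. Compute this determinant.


Step 1: Compute pq + qr + pr.
pq = 3*(-7) = -21
qr = (-7)*3 = -21
pr = 3*3 = 9
pq + qr + pr = -21 + (-21) + 9 = -33
Step 2: Take absolute value.
det(P(3,-7,3)) = |-33| = 33

33


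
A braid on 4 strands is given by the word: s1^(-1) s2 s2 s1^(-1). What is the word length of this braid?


The word length counts the number of generators (including inverses).
Listing each generator: s1^(-1), s2, s2, s1^(-1)
There are 4 generators in this braid word.

4


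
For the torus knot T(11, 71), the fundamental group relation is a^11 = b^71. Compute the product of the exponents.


The relation is a^11 = b^71.
Product of exponents = 11 * 71
= 781

781


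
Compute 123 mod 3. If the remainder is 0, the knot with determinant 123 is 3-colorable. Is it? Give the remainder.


Step 1: A knot is p-colorable if and only if p divides its determinant.
Step 2: Compute 123 mod 3.
123 = 41 * 3 + 0
Step 3: 123 mod 3 = 0
Step 4: The knot is 3-colorable: yes

0


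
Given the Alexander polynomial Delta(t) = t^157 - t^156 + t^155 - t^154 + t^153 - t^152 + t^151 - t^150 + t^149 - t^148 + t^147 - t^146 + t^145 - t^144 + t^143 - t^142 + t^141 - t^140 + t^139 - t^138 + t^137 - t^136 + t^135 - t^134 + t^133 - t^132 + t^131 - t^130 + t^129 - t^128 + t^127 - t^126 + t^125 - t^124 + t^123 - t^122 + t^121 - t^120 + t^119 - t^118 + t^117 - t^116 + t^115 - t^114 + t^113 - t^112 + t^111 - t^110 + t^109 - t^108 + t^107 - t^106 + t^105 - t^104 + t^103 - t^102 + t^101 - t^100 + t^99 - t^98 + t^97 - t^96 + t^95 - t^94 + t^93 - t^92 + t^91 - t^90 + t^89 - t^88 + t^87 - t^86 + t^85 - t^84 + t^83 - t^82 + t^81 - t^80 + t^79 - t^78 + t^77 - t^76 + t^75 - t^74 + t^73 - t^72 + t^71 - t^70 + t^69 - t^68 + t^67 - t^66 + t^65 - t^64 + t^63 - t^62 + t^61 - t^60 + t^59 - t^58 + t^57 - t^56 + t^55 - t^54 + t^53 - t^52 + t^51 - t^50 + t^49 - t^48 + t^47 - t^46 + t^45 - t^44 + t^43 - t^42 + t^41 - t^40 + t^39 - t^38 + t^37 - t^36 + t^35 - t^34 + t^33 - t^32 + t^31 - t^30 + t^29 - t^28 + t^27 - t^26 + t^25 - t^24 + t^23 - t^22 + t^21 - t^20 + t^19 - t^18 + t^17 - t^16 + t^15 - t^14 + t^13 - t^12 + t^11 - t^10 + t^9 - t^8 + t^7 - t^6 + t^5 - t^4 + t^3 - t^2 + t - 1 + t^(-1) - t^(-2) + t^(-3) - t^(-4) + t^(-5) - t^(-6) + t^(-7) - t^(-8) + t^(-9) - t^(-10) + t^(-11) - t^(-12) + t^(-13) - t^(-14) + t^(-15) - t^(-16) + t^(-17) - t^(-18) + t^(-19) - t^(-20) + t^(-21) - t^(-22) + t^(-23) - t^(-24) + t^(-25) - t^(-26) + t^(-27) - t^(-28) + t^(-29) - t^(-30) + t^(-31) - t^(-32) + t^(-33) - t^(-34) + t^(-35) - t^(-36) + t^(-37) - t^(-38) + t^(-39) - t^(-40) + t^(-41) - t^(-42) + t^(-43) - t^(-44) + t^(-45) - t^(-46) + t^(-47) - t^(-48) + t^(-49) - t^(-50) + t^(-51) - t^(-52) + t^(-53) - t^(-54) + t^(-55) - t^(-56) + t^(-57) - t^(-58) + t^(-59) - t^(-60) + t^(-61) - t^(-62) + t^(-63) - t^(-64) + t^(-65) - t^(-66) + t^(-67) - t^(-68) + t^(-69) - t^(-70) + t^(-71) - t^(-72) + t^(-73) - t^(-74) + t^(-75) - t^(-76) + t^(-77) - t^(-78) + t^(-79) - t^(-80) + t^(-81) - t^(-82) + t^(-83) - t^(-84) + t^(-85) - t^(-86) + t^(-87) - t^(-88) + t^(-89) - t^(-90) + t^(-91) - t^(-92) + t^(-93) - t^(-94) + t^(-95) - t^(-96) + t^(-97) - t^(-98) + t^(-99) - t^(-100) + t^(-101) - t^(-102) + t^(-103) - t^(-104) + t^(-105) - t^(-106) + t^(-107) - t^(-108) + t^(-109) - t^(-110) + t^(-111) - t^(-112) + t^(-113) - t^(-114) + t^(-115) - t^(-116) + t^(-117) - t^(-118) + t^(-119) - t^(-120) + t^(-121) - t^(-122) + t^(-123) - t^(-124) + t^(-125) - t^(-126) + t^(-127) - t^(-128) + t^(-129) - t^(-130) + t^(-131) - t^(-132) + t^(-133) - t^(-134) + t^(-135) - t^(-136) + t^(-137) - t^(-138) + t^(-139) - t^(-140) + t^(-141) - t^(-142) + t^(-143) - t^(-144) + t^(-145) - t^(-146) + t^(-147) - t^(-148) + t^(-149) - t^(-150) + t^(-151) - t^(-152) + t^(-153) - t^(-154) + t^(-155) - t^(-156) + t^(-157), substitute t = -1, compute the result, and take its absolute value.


Step 1: The polynomial has 315 terms with alternating signs, exponents from 157 down to -157.
Step 2: Substitute t = -1. The i-th term has coefficient (-1)^i and exponent (m-i),
  so its value is (-1)^i * (-1)^(m-i) = (-1)^m = -1 for every i.
Step 3: All 315 terms equal -1, so Delta(-1) = 315 * (-1) = -315
Step 4: |Delta(-1)| = 315

315


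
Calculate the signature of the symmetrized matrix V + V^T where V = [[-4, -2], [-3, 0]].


Step 1: V + V^T = [[-8, -5], [-5, 0]]
Step 2: trace = -8, det = -25
Step 3: Discriminant = (-8)^2 - 4*(-25) = 164
Step 4: Eigenvalues: 2.40312, -10.4031
Step 5: Signature = (# positive eigenvalues) - (# negative eigenvalues) = 0

0


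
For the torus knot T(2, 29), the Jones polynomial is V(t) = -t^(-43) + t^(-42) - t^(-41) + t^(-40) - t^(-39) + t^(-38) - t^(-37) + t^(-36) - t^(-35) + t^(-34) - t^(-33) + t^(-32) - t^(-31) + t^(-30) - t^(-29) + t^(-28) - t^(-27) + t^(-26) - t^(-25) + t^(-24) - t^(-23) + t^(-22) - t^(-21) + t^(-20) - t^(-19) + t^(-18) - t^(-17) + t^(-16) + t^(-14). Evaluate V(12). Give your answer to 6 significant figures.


Substituting t = 12 into V(t) = -t^(-43) + t^(-42) - t^(-41) + t^(-40) - t^(-39) + t^(-38) - t^(-37) + t^(-36) - t^(-35) + t^(-34) - t^(-33) + t^(-32) - t^(-31) + t^(-30) - t^(-29) + t^(-28) - t^(-27) + t^(-26) - t^(-25) + t^(-24) - t^(-23) + t^(-22) - t^(-21) + t^(-20) - t^(-19) + t^(-18) - t^(-17) + t^(-16) + t^(-14):
  (-)t^(-43) = -3.93737e-47
  (+)t^(-42) = 4.72485e-46
  (-)t^(-41) = -5.66982e-45
  (+)t^(-40) = 6.80378e-44
  (-)t^(-39) = -8.16453e-43
  (+)t^(-38) = 9.79744e-42
  (-)t^(-37) = -1.17569e-40
  (+)t^(-36) = 1.41083e-39
  (-)t^(-35) = -1.693e-38
  (+)t^(-34) = 2.0316e-37
  (-)t^(-33) = -2.43792e-36
  (+)t^(-32) = 2.9255e-35
  (-)t^(-31) = -3.5106e-34
  (+)t^(-30) = 4.21272e-33
  (-)t^(-29) = -5.05526e-32
  (+)t^(-28) = 6.06632e-31
  (-)t^(-27) = -7.27958e-30
  (+)t^(-26) = 8.7355e-29
  (-)t^(-25) = -1.04826e-27
  (+)t^(-24) = 1.25791e-26
  (-)t^(-23) = -1.50949e-25
  (+)t^(-22) = 1.81139e-24
  (-)t^(-21) = -2.17367e-23
  (+)t^(-20) = 2.60841e-22
  (-)t^(-19) = -3.13009e-21
  (+)t^(-18) = 3.7561e-20
  (-)t^(-17) = -4.50732e-19
  (+)t^(-16) = 5.40879e-18
  (+)t^(-14) = 7.78866e-16
Sum = (-3.93737e-47) + (4.72485e-46) + (-5.66982e-45) + (6.80378e-44) + (-8.16453e-43) + (9.79744e-42) + (-1.17569e-40) + (1.41083e-39) + (-1.693e-38) + (2.0316e-37) + (-2.43792e-36) + (2.9255e-35) + (-3.5106e-34) + (4.21272e-33) + (-5.05526e-32) + (6.06632e-31) + (-7.27958e-30) + (8.7355e-29) + (-1.04826e-27) + (1.25791e-26) + (-1.50949e-25) + (1.81139e-24) + (-2.17367e-23) + (2.60841e-22) + (-3.13009e-21) + (3.7561e-20) + (-4.50732e-19) + (5.40879e-18) + (7.78866e-16)
= 7.838583868e-16
Rounded to 6 significant figures: 7.83858e-16

7.83858e-16


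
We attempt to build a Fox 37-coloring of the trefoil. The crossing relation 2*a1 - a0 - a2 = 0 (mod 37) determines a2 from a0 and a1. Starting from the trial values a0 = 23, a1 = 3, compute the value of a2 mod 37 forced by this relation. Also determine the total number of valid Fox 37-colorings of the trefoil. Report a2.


Step 1: Apply the given crossing relation 2*a1 - a0 - a2 = 0 (mod 37).
  a2 = 2*a1 - a0 mod 37
  a2 = 2*3 - 23 mod 37
  a2 = 6 - 23 mod 37
  a2 = -17 mod 37 = 20
Step 2: The trefoil has determinant 3.
  Number of Fox p-colorings (p prime) is p^2 if p = 3, else p.
  Since 37 does not divide 3, only trivial (constant) colorings exist.
  (So the trial a0 = 23, a1 = 3 with a0 != a1 does NOT extend to a valid coloring of the whole trefoil: the other two crossing relations require 3*(a1 - a0) = 0 (mod 37), which fails.)
  Total colorings = 37
Step 3: a2 = 20, total Fox 37-colorings = 37

20


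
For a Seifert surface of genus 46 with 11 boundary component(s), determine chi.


chi = 2 - 2g - b
= 2 - 2*46 - 11
= 2 - 92 - 11 = -101

-101


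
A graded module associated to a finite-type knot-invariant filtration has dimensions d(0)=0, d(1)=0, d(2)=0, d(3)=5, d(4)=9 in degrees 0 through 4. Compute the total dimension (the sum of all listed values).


Total dimension = d(0) + d(1) + ... + d(4)
= 0 + 0 + 0 + 5 + 9
= 14

14


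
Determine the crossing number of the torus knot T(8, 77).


For a torus knot T(p, q) with gcd(p,q)=1,
the crossing number is min(p*(q-1), q*(p-1)).
p*(q-1) = 8*76 = 608
q*(p-1) = 77*7 = 539
min(608, 539) = 539

539


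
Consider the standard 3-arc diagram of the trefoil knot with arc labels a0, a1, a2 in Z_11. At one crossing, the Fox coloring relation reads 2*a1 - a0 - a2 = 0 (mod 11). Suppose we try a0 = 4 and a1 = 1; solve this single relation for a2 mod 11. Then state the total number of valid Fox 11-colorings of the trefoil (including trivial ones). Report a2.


Step 1: Apply the given crossing relation 2*a1 - a0 - a2 = 0 (mod 11).
  a2 = 2*a1 - a0 mod 11
  a2 = 2*1 - 4 mod 11
  a2 = 2 - 4 mod 11
  a2 = -2 mod 11 = 9
Step 2: The trefoil has determinant 3.
  Number of Fox p-colorings (p prime) is p^2 if p = 3, else p.
  Since 11 does not divide 3, only trivial (constant) colorings exist.
  (So the trial a0 = 4, a1 = 1 with a0 != a1 does NOT extend to a valid coloring of the whole trefoil: the other two crossing relations require 3*(a1 - a0) = 0 (mod 11), which fails.)
  Total colorings = 11
Step 3: a2 = 9, total Fox 11-colorings = 11

9


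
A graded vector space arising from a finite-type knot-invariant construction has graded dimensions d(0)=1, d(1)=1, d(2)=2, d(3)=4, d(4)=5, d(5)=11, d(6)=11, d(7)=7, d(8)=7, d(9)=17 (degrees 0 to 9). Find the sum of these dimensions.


Total dimension = d(0) + d(1) + ... + d(9)
= 1 + 1 + 2 + 4 + 5 + 11 + 11 + 7 + 7 + 17
= 66

66


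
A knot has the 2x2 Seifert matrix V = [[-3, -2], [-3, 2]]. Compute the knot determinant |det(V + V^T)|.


Step 1: Form V + V^T where V = [[-3, -2], [-3, 2]]
  V^T = [[-3, -3], [-2, 2]]
  V + V^T = [[-6, -5], [-5, 4]]
Step 2: det(V + V^T) = (-6)*4 - (-5)*(-5)
  = -24 - 25 = -49
Step 3: Knot determinant = |det(V + V^T)| = |-49| = 49

49


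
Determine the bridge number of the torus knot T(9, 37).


The bridge number of T(p,q) is min(p,q).
min(9, 37) = 9

9


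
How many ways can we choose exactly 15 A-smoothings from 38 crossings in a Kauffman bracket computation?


We choose which 15 of 38 crossings get A-smoothings.
C(38, 15) = 38! / (15! * 23!)
= 15471286560

15471286560


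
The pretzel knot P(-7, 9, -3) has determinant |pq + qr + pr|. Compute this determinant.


Step 1: Compute pq + qr + pr.
pq = (-7)*9 = -63
qr = 9*(-3) = -27
pr = (-7)*(-3) = 21
pq + qr + pr = -63 + (-27) + 21 = -69
Step 2: Take absolute value.
det(P(-7,9,-3)) = |-69| = 69

69


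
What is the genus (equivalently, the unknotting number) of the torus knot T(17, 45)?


For a torus knot T(p,q), both the unknotting number and genus equal (p-1)(q-1)/2.
= (17-1)(45-1)/2
= 16*44/2
= 704/2 = 352

352


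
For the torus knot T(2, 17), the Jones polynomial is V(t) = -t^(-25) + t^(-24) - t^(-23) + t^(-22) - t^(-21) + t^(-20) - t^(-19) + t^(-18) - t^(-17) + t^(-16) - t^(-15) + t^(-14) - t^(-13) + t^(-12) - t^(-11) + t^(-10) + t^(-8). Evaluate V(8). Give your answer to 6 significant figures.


Substituting t = 8 into V(t) = -t^(-25) + t^(-24) - t^(-23) + t^(-22) - t^(-21) + t^(-20) - t^(-19) + t^(-18) - t^(-17) + t^(-16) - t^(-15) + t^(-14) - t^(-13) + t^(-12) - t^(-11) + t^(-10) + t^(-8):
  (-)t^(-25) = -2.64698e-23
  (+)t^(-24) = 2.11758e-22
  (-)t^(-23) = -1.69407e-21
  (+)t^(-22) = 1.35525e-20
  (-)t^(-21) = -1.0842e-19
  (+)t^(-20) = 8.67362e-19
  (-)t^(-19) = -6.93889e-18
  (+)t^(-18) = 5.55112e-17
  (-)t^(-17) = -4.44089e-16
  (+)t^(-16) = 3.55271e-15
  (-)t^(-15) = -2.84217e-14
  (+)t^(-14) = 2.27374e-13
  (-)t^(-13) = -1.81899e-12
  (+)t^(-12) = 1.45519e-11
  (-)t^(-11) = -1.16415e-10
  (+)t^(-10) = 9.31323e-10
  (+)t^(-8) = 5.96046e-08
Sum = (-2.64698e-23) + (2.11758e-22) + (-1.69407e-21) + (1.35525e-20) + (-1.0842e-19) + (8.67362e-19) + (-6.93889e-18) + (5.55112e-17) + (-4.44089e-16) + (3.55271e-15) + (-2.84217e-14) + (2.27374e-13) + (-1.81899e-12) + (1.45519e-11) + (-1.16415e-10) + (9.31323e-10) + (5.96046e-08)
= 6.043248706e-08
Rounded to 6 significant figures: 6.04325e-08

6.04325e-08


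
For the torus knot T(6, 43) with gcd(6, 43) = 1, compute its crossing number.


For a torus knot T(p, q) with gcd(p,q)=1,
the crossing number is min(p*(q-1), q*(p-1)).
p*(q-1) = 6*42 = 252
q*(p-1) = 43*5 = 215
min(252, 215) = 215

215


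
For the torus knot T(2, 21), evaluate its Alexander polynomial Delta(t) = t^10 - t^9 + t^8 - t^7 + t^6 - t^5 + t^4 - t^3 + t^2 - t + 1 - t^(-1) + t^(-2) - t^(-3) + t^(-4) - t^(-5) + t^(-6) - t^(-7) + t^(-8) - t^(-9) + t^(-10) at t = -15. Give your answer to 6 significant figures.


Substituting t = -15 into Delta(t) = t^10 - t^9 + t^8 - t^7 + t^6 - t^5 + t^4 - t^3 + t^2 - t + 1 - t^(-1) + t^(-2) - t^(-3) + t^(-4) - t^(-5) + t^(-6) - t^(-7) + t^(-8) - t^(-9) + t^(-10):
Term values: (576650390625) + (38443359375) + (2562890625) + (170859375) + (11390625) + (759375) + (50625) + (3375) + (225) + (15) + (1) + (0.0666667) + (0.00444444) + (0.000296296) + (1.97531e-05) + (1.31687e-06) + (8.77915e-08) + (5.85277e-09) + (3.90184e-10) + (2.60123e-11) + (1.73415e-12)
Sum = 6.178397042e+11
Rounded to 6 significant figures: 6.1784e+11

6.1784e+11


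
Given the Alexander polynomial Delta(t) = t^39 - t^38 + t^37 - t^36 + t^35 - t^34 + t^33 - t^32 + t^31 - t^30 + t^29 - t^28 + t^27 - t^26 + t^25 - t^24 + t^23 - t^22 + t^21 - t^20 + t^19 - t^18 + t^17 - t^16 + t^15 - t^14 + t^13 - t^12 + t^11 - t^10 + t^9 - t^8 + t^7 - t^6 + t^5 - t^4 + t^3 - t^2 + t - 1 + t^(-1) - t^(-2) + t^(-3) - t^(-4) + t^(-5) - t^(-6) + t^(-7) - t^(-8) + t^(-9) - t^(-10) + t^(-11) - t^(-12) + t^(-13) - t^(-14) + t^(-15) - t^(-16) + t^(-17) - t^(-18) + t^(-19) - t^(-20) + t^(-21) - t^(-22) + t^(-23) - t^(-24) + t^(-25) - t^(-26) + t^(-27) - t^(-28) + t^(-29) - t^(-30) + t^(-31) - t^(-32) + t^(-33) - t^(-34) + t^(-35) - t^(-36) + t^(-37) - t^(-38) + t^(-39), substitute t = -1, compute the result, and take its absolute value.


Step 1: The polynomial has 79 terms with alternating signs, exponents from 39 down to -39.
Step 2: Substitute t = -1. The i-th term has coefficient (-1)^i and exponent (m-i),
  so its value is (-1)^i * (-1)^(m-i) = (-1)^m = -1 for every i.
Step 3: All 79 terms equal -1, so Delta(-1) = 79 * (-1) = -79
Step 4: |Delta(-1)| = 79

79


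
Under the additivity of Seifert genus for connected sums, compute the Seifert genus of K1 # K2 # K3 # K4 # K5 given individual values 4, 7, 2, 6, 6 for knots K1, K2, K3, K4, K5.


The Seifert genus is additive under connected sum.
Seifert genus(K1 # K2 # K3 # K4 # K5) = (4) + (7) + (2) + (6) + (6)
= 25

25


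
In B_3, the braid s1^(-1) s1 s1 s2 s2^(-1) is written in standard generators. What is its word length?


The word length counts the number of generators (including inverses).
Listing each generator: s1^(-1), s1, s1, s2, s2^(-1)
There are 5 generators in this braid word.

5


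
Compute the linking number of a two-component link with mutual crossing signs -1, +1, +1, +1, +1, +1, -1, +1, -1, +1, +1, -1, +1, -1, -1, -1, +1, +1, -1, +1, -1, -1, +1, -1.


Step 1: Count positive crossings: 13
Step 2: Count negative crossings: 11
Step 3: Sum of signs = 13 - 11 = 2
Step 4: Linking number = sum/2 = 2/2 = 1

1


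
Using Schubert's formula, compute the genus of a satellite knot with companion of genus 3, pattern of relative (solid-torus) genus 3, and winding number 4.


Schubert: g(satellite) = g_rel(pattern) + |winding| * g(companion),
where g_rel(pattern) is the genus of the pattern relative to the solid torus.
= 3 + 4 * 3
= 3 + 12 = 15

15


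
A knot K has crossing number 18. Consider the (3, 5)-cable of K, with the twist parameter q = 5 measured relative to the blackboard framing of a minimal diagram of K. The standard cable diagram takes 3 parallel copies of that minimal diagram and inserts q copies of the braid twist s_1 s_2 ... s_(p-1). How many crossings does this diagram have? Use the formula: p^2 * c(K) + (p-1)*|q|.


Step 1: Each of the c(K) crossings of the companion diagram becomes p*p = p^2 crossings among the p parallel strands, and each of the |q| twists s_1 s_2 ... s_(p-1) adds (p-1) crossings.
  Crossings = p^2 * c(K) + (p-1)*|q|
Step 2: = 3^2 * 18 + (3-1)*5
Step 3: = 9*18 + 2*5
Step 4: = 162 + 10 = 172

172


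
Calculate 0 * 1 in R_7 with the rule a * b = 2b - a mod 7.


0 * 1 = 2*1 - 0 mod 7
= 2 - 0 mod 7
= 2 mod 7 = 2

2


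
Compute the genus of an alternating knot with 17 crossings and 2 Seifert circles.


For alternating knots, g = (c - s + 1)/2.
= (17 - 2 + 1)/2
= 16/2 = 8

8


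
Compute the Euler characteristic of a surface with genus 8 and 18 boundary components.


chi = 2 - 2g - b
= 2 - 2*8 - 18
= 2 - 16 - 18 = -32

-32


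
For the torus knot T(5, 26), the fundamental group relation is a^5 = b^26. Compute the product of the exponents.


The relation is a^5 = b^26.
Product of exponents = 5 * 26
= 130

130


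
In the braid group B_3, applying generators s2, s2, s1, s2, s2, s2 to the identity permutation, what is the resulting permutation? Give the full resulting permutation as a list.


Starting with identity [1, 2, 3].
Apply generators in sequence:
  After s2: [1, 3, 2]
  After s2: [1, 2, 3]
  After s1: [2, 1, 3]
  After s2: [2, 3, 1]
  After s2: [2, 1, 3]
  After s2: [2, 3, 1]
Final permutation: [2, 3, 1]

[2, 3, 1]


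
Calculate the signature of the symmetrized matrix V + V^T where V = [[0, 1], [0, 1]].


Step 1: V + V^T = [[0, 1], [1, 2]]
Step 2: trace = 2, det = -1
Step 3: Discriminant = 2^2 - 4*(-1) = 8
Step 4: Eigenvalues: 2.41421, -0.414214
Step 5: Signature = (# positive eigenvalues) - (# negative eigenvalues) = 0

0


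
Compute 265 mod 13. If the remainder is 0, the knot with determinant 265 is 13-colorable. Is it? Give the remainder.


Step 1: A knot is p-colorable if and only if p divides its determinant.
Step 2: Compute 265 mod 13.
265 = 20 * 13 + 5
Step 3: 265 mod 13 = 5
Step 4: The knot is 13-colorable: no

5


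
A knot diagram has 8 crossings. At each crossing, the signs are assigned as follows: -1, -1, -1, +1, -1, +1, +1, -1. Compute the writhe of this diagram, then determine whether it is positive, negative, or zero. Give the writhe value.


Step 1: Count positive crossings (+1).
Positive crossings: 3
Step 2: Count negative crossings (-1).
Negative crossings: 5
Step 3: Writhe = (positive) - (negative)
w = 3 - 5 = -2
Step 4: |w| = 2, and w is negative

-2


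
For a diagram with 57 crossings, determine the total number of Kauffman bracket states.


Each crossing contributes 2 choices (A-smoothing or B-smoothing).
Total states = 2^57 = 144115188075855872

144115188075855872


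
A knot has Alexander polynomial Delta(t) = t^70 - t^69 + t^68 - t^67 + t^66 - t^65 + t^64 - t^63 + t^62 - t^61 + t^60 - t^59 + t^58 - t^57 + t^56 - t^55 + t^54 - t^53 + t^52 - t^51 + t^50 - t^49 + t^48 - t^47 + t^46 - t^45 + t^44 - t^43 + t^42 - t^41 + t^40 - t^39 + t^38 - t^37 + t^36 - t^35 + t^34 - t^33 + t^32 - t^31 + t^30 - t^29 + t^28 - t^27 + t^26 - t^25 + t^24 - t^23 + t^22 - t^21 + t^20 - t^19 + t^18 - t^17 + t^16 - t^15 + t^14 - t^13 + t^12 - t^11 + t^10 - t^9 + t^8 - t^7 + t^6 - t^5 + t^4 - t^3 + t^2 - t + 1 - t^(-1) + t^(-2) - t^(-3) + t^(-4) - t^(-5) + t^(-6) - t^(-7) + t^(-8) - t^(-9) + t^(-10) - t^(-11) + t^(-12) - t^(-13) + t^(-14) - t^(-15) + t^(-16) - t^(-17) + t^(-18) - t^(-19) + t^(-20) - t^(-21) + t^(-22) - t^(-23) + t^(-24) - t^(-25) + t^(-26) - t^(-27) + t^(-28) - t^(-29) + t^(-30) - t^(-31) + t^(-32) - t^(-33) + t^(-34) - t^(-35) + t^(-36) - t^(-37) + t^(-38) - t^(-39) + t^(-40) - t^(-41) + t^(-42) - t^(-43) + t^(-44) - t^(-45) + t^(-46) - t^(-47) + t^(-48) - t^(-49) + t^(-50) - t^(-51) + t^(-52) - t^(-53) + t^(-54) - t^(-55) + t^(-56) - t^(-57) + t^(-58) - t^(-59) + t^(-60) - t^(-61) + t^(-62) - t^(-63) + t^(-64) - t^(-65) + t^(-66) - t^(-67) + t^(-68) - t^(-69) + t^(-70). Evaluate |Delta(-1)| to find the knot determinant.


Step 1: The polynomial has 141 terms with alternating signs, exponents from 70 down to -70.
Step 2: Substitute t = -1. The i-th term has coefficient (-1)^i and exponent (m-i),
  so its value is (-1)^i * (-1)^(m-i) = (-1)^m = 1 for every i.
Step 3: All 141 terms equal 1, so Delta(-1) = 141 * (1) = 141
Step 4: |Delta(-1)| = 141

141


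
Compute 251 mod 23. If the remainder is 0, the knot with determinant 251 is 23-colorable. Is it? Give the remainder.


Step 1: A knot is p-colorable if and only if p divides its determinant.
Step 2: Compute 251 mod 23.
251 = 10 * 23 + 21
Step 3: 251 mod 23 = 21
Step 4: The knot is 23-colorable: no

21


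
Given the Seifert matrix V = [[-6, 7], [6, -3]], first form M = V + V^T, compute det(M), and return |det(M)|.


Step 1: Form V + V^T where V = [[-6, 7], [6, -3]]
  V^T = [[-6, 6], [7, -3]]
  V + V^T = [[-12, 13], [13, -6]]
Step 2: det(V + V^T) = (-12)*(-6) - 13*13
  = 72 - 169 = -97
Step 3: Knot determinant = |det(V + V^T)| = |-97| = 97

97


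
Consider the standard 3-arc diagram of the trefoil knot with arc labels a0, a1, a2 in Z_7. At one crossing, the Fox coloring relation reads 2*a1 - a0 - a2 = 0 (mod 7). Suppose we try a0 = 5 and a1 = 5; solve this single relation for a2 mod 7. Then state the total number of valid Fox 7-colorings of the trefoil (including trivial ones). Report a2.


Step 1: Apply the given crossing relation 2*a1 - a0 - a2 = 0 (mod 7).
  a2 = 2*a1 - a0 mod 7
  a2 = 2*5 - 5 mod 7
  a2 = 10 - 5 mod 7
  a2 = 5 mod 7 = 5
Step 2: The trefoil has determinant 3.
  Number of Fox p-colorings (p prime) is p^2 if p = 3, else p.
  Since 7 does not divide 3, only trivial (constant) colorings exist.
  (Here a0 = a1 = a2 = 5, the constant coloring, which is valid.)
  Total colorings = 7
Step 3: a2 = 5, total Fox 7-colorings = 7

5


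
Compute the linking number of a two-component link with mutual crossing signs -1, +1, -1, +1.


Step 1: Count positive crossings: 2
Step 2: Count negative crossings: 2
Step 3: Sum of signs = 2 - 2 = 0
Step 4: Linking number = sum/2 = 0/2 = 0

0


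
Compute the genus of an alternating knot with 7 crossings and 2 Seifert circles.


For alternating knots, g = (c - s + 1)/2.
= (7 - 2 + 1)/2
= 6/2 = 3

3


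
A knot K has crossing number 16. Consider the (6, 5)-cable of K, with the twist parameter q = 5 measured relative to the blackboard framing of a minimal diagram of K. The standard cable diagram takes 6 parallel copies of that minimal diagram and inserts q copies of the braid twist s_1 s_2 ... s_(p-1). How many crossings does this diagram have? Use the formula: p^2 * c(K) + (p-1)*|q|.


Step 1: Each of the c(K) crossings of the companion diagram becomes p*p = p^2 crossings among the p parallel strands, and each of the |q| twists s_1 s_2 ... s_(p-1) adds (p-1) crossings.
  Crossings = p^2 * c(K) + (p-1)*|q|
Step 2: = 6^2 * 16 + (6-1)*5
Step 3: = 36*16 + 5*5
Step 4: = 576 + 25 = 601

601


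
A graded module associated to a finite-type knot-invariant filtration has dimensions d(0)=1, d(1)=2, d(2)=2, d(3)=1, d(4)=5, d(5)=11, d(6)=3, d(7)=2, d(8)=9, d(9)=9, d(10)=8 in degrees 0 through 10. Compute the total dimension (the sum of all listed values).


Total dimension = d(0) + d(1) + ... + d(10)
= 1 + 2 + 2 + 1 + 5 + 11 + 3 + 2 + 9 + 9 + 8
= 53

53


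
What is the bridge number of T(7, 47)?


The bridge number of T(p,q) is min(p,q).
min(7, 47) = 7

7


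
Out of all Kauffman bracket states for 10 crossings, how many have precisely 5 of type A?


We choose which 5 of 10 crossings get A-smoothings.
C(10, 5) = 10! / (5! * 5!)
= 252

252


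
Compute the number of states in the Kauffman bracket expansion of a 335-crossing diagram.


Each crossing contributes 2 choices (A-smoothing or B-smoothing).
Total states = 2^335 = 69992023193056381579920071267763883691301421788582797965624659405118495974380029543152421664737722368

69992023193056381579920071267763883691301421788582797965624659405118495974380029543152421664737722368


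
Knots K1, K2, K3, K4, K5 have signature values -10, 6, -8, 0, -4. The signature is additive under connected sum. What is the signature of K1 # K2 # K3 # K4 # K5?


The signature is additive under connected sum.
signature(K1 # K2 # K3 # K4 # K5) = (-10) + (6) + (-8) + (0) + (-4)
= -16

-16


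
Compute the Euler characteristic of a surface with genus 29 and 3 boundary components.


chi = 2 - 2g - b
= 2 - 2*29 - 3
= 2 - 58 - 3 = -59

-59


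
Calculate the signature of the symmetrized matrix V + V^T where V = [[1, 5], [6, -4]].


Step 1: V + V^T = [[2, 11], [11, -8]]
Step 2: trace = -6, det = -137
Step 3: Discriminant = (-6)^2 - 4*(-137) = 584
Step 4: Eigenvalues: 9.08305, -15.083
Step 5: Signature = (# positive eigenvalues) - (# negative eigenvalues) = 0

0


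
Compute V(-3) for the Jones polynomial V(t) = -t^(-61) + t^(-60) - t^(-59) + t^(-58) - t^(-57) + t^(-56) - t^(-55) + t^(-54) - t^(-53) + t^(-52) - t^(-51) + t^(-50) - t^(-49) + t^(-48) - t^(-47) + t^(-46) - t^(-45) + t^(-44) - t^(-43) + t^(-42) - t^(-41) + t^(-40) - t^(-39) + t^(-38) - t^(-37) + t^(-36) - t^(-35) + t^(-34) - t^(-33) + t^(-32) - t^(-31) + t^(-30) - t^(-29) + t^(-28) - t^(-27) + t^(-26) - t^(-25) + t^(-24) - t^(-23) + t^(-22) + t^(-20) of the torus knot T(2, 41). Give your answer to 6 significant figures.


Substituting t = -3 into V(t) = -t^(-61) + t^(-60) - t^(-59) + t^(-58) - t^(-57) + t^(-56) - t^(-55) + t^(-54) - t^(-53) + t^(-52) - t^(-51) + t^(-50) - t^(-49) + t^(-48) - t^(-47) + t^(-46) - t^(-45) + t^(-44) - t^(-43) + t^(-42) - t^(-41) + t^(-40) - t^(-39) + t^(-38) - t^(-37) + t^(-36) - t^(-35) + t^(-34) - t^(-33) + t^(-32) - t^(-31) + t^(-30) - t^(-29) + t^(-28) - t^(-27) + t^(-26) - t^(-25) + t^(-24) - t^(-23) + t^(-22) + t^(-20):
  (-)t^(-61) = 7.86327e-30
  (+)t^(-60) = 2.35898e-29
  (-)t^(-59) = 7.07695e-29
  (+)t^(-58) = 2.12308e-28
  (-)t^(-57) = 6.36925e-28
  (+)t^(-56) = 1.91078e-27
  (-)t^(-55) = 5.73233e-27
  (+)t^(-54) = 1.7197e-26
  (-)t^(-53) = 5.15909e-26
  (+)t^(-52) = 1.54773e-25
  (-)t^(-51) = 4.64319e-25
  (+)t^(-50) = 1.39296e-24
  (-)t^(-49) = 4.17887e-24
  (+)t^(-48) = 1.25366e-23
  (-)t^(-47) = 3.76098e-23
  (+)t^(-46) = 1.12829e-22
  (-)t^(-45) = 3.38488e-22
  (+)t^(-44) = 1.01546e-21
  (-)t^(-43) = 3.04639e-21
  (+)t^(-42) = 9.13918e-21
  (-)t^(-41) = 2.74175e-20
  (+)t^(-40) = 8.22526e-20
  (-)t^(-39) = 2.46758e-19
  (+)t^(-38) = 7.40274e-19
  (-)t^(-37) = 2.22082e-18
  (+)t^(-36) = 6.66246e-18
  (-)t^(-35) = 1.99874e-17
  (+)t^(-34) = 5.99622e-17
  (-)t^(-33) = 1.79887e-16
  (+)t^(-32) = 5.3966e-16
  (-)t^(-31) = 1.61898e-15
  (+)t^(-30) = 4.85694e-15
  (-)t^(-29) = 1.45708e-14
  (+)t^(-28) = 4.37124e-14
  (-)t^(-27) = 1.31137e-13
  (+)t^(-26) = 3.93412e-13
  (-)t^(-25) = 1.18024e-12
  (+)t^(-24) = 3.54071e-12
  (-)t^(-23) = 1.06221e-11
  (+)t^(-22) = 3.18664e-11
  (+)t^(-20) = 2.86797e-10
Sum = (7.86327e-30) + (2.35898e-29) + (7.07695e-29) + (2.12308e-28) + (6.36925e-28) + (1.91078e-27) + (5.73233e-27) + (1.7197e-26) + (5.15909e-26) + (1.54773e-25) + (4.64319e-25) + (1.39296e-24) + (4.17887e-24) + (1.25366e-23) + (3.76098e-23) + (1.12829e-22) + (3.38488e-22) + (1.01546e-21) + (3.04639e-21) + (9.13918e-21) + (2.74175e-20) + (8.22526e-20) + (2.46758e-19) + (7.40274e-19) + (2.22082e-18) + (6.66246e-18) + (1.99874e-17) + (5.99622e-17) + (1.79887e-16) + (5.3966e-16) + (1.61898e-15) + (4.85694e-15) + (1.45708e-14) + (4.37124e-14) + (1.31137e-13) + (3.93412e-13) + (1.18024e-12) + (3.54071e-12) + (1.06221e-11) + (3.18664e-11) + (2.86797e-10)
= 3.345967323e-10
Rounded to 6 significant figures: 3.34597e-10

3.34597e-10


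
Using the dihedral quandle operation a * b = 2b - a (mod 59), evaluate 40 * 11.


40 * 11 = 2*11 - 40 mod 59
= 22 - 40 mod 59
= -18 mod 59 = 41

41


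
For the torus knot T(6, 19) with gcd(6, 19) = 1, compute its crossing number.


For a torus knot T(p, q) with gcd(p,q)=1,
the crossing number is min(p*(q-1), q*(p-1)).
p*(q-1) = 6*18 = 108
q*(p-1) = 19*5 = 95
min(108, 95) = 95

95


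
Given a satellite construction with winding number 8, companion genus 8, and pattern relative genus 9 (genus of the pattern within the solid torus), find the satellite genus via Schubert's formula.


Schubert: g(satellite) = g_rel(pattern) + |winding| * g(companion),
where g_rel(pattern) is the genus of the pattern relative to the solid torus.
= 9 + 8 * 8
= 9 + 64 = 73

73


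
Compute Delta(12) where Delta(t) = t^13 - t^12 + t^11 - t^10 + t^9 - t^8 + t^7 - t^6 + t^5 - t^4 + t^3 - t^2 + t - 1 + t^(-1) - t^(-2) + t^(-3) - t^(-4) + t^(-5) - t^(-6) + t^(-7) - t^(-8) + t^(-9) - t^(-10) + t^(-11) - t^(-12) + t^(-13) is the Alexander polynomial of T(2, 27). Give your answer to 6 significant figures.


Substituting t = 12 into Delta(t) = t^13 - t^12 + t^11 - t^10 + t^9 - t^8 + t^7 - t^6 + t^5 - t^4 + t^3 - t^2 + t - 1 + t^(-1) - t^(-2) + t^(-3) - t^(-4) + t^(-5) - t^(-6) + t^(-7) - t^(-8) + t^(-9) - t^(-10) + t^(-11) - t^(-12) + t^(-13):
Term values: (106993205379072) + (-8916100448256) + (743008370688) + (-61917364224) + (5159780352) + (-429981696) + (35831808) + (-2985984) + (248832) + (-20736) + (1728) + (-144) + (12) + (-1) + (0.0833333) + (-0.00694444) + (0.000578704) + (-4.82253e-05) + (4.01878e-06) + (-3.34898e-07) + (2.79082e-08) + (-2.32568e-09) + (1.93807e-10) + (-1.61506e-11) + (1.34588e-12) + (-1.12157e-13) + (9.34639e-15)
Sum = 9.876295881e+13
Rounded to 6 significant figures: 9.8763e+13

9.8763e+13


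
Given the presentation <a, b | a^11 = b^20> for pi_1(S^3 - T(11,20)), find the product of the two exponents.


The relation is a^11 = b^20.
Product of exponents = 11 * 20
= 220

220


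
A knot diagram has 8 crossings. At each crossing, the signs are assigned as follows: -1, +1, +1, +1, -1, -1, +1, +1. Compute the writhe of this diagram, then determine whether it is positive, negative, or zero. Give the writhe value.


Step 1: Count positive crossings (+1).
Positive crossings: 5
Step 2: Count negative crossings (-1).
Negative crossings: 3
Step 3: Writhe = (positive) - (negative)
w = 5 - 3 = 2
Step 4: |w| = 2, and w is positive

2


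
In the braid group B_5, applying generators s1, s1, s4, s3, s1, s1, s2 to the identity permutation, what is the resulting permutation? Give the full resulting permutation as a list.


Starting with identity [1, 2, 3, 4, 5].
Apply generators in sequence:
  After s1: [2, 1, 3, 4, 5]
  After s1: [1, 2, 3, 4, 5]
  After s4: [1, 2, 3, 5, 4]
  After s3: [1, 2, 5, 3, 4]
  After s1: [2, 1, 5, 3, 4]
  After s1: [1, 2, 5, 3, 4]
  After s2: [1, 5, 2, 3, 4]
Final permutation: [1, 5, 2, 3, 4]

[1, 5, 2, 3, 4]


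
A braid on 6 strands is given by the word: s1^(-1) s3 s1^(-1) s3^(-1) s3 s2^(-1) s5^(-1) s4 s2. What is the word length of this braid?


The word length counts the number of generators (including inverses).
Listing each generator: s1^(-1), s3, s1^(-1), s3^(-1), s3, s2^(-1), s5^(-1), s4, s2
There are 9 generators in this braid word.

9


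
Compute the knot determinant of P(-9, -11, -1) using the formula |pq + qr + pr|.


Step 1: Compute pq + qr + pr.
pq = (-9)*(-11) = 99
qr = (-11)*(-1) = 11
pr = (-9)*(-1) = 9
pq + qr + pr = 99 + 11 + 9 = 119
Step 2: Take absolute value.
det(P(-9,-11,-1)) = |119| = 119

119


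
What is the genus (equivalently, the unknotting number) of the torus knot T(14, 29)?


For a torus knot T(p,q), both the unknotting number and genus equal (p-1)(q-1)/2.
= (14-1)(29-1)/2
= 13*28/2
= 364/2 = 182

182
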